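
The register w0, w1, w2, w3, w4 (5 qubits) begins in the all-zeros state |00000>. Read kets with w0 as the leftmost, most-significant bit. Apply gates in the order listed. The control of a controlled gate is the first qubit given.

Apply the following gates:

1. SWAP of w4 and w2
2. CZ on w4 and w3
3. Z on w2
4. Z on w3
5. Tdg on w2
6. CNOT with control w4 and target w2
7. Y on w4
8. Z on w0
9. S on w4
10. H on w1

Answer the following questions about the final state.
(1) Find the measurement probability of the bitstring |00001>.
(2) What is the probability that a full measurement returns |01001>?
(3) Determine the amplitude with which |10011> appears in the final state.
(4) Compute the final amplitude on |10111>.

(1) The probability of measuring |00001> is 1/2.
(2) A full measurement returns |01001> with probability 1/2.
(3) The final state's coefficient on |10011> equals 0.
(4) The amplitude on |10111> is 0.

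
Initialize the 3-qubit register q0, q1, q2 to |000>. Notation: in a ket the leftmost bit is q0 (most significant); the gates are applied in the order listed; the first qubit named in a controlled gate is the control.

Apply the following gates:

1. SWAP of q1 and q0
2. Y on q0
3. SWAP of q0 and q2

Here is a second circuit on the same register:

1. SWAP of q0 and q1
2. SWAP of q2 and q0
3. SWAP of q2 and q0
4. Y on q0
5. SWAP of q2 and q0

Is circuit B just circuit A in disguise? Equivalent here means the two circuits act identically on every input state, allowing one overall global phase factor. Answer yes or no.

Yes: on every input state the two circuits agree up to one overall phase factor.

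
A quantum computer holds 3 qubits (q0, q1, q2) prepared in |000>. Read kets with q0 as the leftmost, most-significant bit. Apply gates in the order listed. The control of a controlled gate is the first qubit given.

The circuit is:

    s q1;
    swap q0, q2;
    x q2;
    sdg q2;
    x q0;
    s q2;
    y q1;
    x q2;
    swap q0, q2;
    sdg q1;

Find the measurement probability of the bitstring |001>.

Outcome |001> occurs with probability 0.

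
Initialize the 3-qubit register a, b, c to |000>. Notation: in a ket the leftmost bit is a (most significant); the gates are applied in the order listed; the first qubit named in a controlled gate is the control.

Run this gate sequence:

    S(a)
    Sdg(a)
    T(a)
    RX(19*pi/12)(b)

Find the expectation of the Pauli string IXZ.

In the final state, IXZ has expectation 0. Key observation: steps 1-2 multiply out to the identity, so the circuit reduces to the remaining gates.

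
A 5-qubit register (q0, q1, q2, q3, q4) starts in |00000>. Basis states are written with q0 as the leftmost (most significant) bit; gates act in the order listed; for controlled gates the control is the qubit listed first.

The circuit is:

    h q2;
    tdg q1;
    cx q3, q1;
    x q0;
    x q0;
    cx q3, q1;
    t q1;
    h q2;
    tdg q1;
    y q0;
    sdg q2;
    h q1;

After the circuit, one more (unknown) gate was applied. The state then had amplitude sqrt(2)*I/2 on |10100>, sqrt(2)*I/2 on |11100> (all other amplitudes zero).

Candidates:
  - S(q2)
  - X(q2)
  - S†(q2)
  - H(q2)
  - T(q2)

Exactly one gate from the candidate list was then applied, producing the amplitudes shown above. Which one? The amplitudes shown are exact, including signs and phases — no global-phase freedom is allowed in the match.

The unique candidate consistent with the amplitudes is X(q2). Key observation: steps 1-8 multiply out to the identity, so the circuit reduces to the remaining gates.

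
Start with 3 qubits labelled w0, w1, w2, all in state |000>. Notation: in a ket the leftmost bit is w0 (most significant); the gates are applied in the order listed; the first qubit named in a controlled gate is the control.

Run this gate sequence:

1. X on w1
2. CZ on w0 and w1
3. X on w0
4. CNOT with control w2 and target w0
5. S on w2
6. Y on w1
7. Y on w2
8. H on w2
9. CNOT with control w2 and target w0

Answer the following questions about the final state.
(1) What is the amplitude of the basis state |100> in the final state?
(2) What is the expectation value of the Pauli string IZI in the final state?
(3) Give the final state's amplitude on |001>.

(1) The amplitude on |100> is sqrt(2)/2.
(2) In the final state, IZI has expectation 1.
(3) The final state's coefficient on |001> equals -sqrt(2)/2.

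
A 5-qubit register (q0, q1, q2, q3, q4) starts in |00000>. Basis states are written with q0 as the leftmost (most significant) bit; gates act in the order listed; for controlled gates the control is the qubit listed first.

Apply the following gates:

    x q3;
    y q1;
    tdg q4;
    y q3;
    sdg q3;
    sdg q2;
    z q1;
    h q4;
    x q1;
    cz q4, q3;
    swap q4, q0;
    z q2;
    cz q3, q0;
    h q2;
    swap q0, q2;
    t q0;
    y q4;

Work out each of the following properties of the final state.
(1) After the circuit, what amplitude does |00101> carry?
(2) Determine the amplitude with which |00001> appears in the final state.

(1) |00101> carries amplitude -I/2 in the final state.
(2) The amplitude on |00001> is -I/2.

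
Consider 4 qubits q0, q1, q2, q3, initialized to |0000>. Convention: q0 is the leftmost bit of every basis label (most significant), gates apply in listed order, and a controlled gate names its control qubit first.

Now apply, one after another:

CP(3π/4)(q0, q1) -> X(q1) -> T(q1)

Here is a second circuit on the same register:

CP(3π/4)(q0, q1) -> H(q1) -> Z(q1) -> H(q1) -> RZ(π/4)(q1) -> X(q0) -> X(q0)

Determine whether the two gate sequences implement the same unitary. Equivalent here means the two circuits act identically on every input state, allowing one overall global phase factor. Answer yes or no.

Yes: on every input state the two circuits agree up to one overall phase factor.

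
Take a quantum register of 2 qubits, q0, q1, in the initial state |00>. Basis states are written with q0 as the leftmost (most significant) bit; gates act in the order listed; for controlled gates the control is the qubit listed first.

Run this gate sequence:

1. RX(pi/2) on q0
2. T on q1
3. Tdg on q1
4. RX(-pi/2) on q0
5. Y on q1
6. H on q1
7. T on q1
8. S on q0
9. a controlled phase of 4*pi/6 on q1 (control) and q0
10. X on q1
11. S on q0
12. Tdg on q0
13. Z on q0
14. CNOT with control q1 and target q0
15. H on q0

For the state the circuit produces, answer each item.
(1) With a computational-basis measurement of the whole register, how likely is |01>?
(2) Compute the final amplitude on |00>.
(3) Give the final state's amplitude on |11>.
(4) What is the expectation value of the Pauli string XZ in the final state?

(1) A full measurement returns |01> with probability 1/4.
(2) The final state's coefficient on |00> equals -exp(3*I*pi/4)/2.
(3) The amplitude on |11> is -I/2.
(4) The observable XZ averages to 1.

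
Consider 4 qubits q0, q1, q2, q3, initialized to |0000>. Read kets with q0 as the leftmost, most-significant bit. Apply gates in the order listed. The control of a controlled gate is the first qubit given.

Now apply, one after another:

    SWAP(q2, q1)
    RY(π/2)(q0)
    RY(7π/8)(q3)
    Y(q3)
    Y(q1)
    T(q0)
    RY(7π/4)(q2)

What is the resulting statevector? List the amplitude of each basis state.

The final amplitudes are 0 on |0000>, 0 on |0001>, 0 on |0010>, 0 on |0011>, -sqrt(2*sqrt(2) + 4)*cos(pi/16)/4 on |0100>, sqrt(2*sqrt(2) + 4)*sin(pi/16)/4 on |0101>, sqrt(4 - 2*sqrt(2))*cos(pi/16)/4 on |0110>, -sqrt(4 - 2*sqrt(2))*sin(pi/16)/4 on |0111>, 0 on |1000>, 0 on |1001>, 0 on |1010>, 0 on |1011>, -sqrt(2*sqrt(2) + 4)*exp(I*pi/4)*cos(pi/16)/4 on |1100>, sqrt(2*sqrt(2) + 4)*exp(I*pi/4)*sin(pi/16)/4 on |1101>, sqrt(4 - 2*sqrt(2))*exp(I*pi/4)*cos(pi/16)/4 on |1110>, -sqrt(4 - 2*sqrt(2))*exp(I*pi/4)*sin(pi/16)/4 on |1111>.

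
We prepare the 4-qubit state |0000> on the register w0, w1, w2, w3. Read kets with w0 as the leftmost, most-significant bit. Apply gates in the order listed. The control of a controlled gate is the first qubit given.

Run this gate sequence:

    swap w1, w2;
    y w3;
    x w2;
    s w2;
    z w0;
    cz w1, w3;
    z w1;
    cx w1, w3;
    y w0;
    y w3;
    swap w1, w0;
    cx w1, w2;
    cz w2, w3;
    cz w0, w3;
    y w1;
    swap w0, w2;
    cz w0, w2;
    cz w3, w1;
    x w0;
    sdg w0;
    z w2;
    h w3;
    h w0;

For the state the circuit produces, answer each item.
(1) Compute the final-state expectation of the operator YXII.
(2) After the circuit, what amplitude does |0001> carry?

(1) In the final state, YXII has expectation 0.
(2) |0001> carries amplitude 1/2 in the final state.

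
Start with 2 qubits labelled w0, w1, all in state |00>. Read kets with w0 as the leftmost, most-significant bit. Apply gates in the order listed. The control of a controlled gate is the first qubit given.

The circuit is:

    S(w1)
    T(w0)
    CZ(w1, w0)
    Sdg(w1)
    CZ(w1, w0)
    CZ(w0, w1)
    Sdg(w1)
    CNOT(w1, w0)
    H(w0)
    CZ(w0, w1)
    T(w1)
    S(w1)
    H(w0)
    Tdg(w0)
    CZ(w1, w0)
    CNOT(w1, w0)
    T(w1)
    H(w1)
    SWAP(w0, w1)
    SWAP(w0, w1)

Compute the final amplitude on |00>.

The amplitude on |00> is sqrt(2)/2.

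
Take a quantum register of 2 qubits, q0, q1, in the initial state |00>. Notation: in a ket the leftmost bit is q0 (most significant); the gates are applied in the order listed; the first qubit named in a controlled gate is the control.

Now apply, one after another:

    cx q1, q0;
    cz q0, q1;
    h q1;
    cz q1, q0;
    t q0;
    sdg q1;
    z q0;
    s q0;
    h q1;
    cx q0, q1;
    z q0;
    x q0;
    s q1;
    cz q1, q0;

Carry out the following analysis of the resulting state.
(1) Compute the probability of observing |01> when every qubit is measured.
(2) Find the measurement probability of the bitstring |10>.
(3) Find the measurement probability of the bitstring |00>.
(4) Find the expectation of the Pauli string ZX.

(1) The probability of measuring |01> is 0.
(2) Outcome |10> occurs with probability 1/2.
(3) A full measurement returns |00> with probability 0.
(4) The observable ZX averages to -1.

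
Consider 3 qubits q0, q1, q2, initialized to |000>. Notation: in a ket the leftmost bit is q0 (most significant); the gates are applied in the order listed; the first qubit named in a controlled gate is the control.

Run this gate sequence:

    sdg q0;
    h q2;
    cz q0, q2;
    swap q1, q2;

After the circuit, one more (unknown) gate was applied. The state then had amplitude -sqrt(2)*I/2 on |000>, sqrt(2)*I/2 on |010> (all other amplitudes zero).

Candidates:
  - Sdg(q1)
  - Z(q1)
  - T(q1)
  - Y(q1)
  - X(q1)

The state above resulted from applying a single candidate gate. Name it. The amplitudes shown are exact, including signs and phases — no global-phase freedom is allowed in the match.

It was Y(q1) that produced the state shown.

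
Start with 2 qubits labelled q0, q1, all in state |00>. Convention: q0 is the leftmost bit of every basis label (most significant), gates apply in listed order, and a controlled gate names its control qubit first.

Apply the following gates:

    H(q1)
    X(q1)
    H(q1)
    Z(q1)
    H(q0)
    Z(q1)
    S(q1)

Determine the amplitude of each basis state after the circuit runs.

The final amplitudes are sqrt(2)/2 on |00>, 0 on |01>, sqrt(2)/2 on |10>, 0 on |11>.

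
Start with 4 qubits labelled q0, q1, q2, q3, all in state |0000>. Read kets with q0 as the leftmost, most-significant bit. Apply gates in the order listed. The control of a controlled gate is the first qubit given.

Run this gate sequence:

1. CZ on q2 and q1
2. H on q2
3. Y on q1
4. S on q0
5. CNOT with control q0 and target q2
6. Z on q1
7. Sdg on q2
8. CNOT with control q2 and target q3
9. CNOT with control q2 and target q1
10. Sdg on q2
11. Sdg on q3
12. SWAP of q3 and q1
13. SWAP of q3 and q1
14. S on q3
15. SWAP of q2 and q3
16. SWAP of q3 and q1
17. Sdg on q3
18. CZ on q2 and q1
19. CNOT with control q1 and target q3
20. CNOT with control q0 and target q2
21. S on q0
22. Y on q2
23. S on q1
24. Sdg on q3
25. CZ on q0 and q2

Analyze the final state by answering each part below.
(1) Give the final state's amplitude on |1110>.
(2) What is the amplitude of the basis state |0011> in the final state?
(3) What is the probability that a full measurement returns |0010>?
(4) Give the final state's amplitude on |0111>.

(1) The amplitude on |1110> is 0. Key observation: the block from step 11 through step 14 cancels to the identity and can be dropped.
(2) |0011> carries amplitude -sqrt(2)/2 in the final state.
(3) Outcome |0010> occurs with probability 0.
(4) The final state's coefficient on |0111> equals 0.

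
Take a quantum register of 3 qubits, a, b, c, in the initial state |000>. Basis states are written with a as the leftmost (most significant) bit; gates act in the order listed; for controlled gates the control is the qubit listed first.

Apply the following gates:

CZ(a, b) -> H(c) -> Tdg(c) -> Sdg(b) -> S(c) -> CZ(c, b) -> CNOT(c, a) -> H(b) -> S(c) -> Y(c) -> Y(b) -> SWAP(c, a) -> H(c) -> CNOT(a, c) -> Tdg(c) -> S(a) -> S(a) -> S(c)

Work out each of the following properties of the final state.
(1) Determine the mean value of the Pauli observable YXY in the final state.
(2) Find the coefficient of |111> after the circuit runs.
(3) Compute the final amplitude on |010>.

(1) The observable YXY averages to -1/2.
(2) The amplitude on |111> is sqrt(2)*exp(I*pi/4)/4.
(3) The amplitude on |010> is sqrt(2)*exp(3*I*pi/4)/4.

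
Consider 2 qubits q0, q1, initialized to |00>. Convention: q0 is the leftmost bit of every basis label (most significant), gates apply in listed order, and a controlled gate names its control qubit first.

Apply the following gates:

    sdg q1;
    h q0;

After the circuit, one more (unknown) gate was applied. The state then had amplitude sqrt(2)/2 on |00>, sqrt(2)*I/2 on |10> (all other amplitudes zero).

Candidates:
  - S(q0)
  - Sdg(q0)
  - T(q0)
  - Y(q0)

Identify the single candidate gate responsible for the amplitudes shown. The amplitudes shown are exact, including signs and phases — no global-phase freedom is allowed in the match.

The unique candidate consistent with the amplitudes is S(q0).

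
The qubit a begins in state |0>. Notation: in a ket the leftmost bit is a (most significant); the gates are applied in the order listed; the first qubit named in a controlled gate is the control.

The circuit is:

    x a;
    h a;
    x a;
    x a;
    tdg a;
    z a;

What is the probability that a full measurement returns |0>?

Outcome |0> occurs with probability 1/2.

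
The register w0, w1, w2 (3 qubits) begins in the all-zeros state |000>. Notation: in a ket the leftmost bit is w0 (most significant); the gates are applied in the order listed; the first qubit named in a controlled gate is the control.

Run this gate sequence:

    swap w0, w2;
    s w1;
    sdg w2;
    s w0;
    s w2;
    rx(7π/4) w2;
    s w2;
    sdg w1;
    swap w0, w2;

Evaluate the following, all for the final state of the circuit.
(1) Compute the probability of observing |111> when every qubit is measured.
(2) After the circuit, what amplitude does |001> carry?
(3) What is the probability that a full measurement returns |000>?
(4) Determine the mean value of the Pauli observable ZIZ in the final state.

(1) Outcome |111> occurs with probability 0.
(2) The amplitude on |001> is 0.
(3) The probability of measuring |000> is sqrt(2)/4 + 1/2.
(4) In the final state, ZIZ has expectation sqrt(2)/2.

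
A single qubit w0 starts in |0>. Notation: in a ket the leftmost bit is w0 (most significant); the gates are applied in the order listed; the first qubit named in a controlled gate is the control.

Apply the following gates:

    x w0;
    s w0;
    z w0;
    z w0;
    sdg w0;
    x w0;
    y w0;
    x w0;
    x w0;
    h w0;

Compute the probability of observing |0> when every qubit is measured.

Outcome |0> occurs with probability 1/2. Key observation: gates 1-6 undo each other exactly, leaving only the rest of the circuit to track.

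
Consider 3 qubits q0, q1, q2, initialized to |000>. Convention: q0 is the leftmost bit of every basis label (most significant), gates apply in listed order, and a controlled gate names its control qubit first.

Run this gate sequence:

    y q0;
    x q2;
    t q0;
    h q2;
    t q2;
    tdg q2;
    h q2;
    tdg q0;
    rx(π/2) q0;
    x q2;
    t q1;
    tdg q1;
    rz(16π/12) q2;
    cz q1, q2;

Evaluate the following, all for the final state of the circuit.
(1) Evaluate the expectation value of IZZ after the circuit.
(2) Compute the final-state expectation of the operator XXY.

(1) In the final state, IZZ has expectation 1. Key observation: the block from step 3 through step 8 cancels to the identity and can be dropped.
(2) The observable XXY averages to 0.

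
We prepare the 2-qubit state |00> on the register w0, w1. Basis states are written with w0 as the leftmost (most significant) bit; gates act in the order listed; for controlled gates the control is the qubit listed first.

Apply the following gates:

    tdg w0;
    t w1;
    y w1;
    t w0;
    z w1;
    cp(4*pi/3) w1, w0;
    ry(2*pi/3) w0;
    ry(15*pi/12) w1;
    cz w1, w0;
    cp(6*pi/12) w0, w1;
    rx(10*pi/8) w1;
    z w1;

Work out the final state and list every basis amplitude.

The final amplitudes are sqrt(2)*(1 - I)/8 on |00>, -(1 - I)*(2 + sqrt(2)*I)/8 on |01>, -sqrt(6)*I/4 on |10>, -sqrt(6)/4 on |11>.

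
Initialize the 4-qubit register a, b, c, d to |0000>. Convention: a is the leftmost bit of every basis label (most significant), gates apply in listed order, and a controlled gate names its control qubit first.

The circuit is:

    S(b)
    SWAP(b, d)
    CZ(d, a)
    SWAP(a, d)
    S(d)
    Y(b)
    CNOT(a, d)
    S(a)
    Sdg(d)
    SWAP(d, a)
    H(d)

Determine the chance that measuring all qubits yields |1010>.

The probability of measuring |1010> is 0.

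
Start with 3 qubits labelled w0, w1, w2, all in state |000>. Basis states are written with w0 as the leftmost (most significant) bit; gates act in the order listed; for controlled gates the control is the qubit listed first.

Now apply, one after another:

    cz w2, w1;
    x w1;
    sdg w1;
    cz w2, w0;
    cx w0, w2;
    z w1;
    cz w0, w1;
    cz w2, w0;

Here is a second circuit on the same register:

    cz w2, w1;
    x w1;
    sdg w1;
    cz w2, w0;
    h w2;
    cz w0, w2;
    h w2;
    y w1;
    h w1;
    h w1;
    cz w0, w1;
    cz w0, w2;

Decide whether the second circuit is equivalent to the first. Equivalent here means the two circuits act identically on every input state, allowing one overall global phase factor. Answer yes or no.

No, they are not equivalent — no single phase factor reconciles the two unitaries.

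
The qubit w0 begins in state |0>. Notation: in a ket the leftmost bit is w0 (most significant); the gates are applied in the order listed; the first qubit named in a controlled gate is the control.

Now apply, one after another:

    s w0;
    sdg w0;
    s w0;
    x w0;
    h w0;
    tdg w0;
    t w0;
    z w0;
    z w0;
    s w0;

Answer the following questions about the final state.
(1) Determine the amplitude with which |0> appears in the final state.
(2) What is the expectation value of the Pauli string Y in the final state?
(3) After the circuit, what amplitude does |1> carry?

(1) |0> carries amplitude sqrt(2)/2 in the final state.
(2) In the final state, Y has expectation -1.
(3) The final state's coefficient on |1> equals -sqrt(2)*I/2.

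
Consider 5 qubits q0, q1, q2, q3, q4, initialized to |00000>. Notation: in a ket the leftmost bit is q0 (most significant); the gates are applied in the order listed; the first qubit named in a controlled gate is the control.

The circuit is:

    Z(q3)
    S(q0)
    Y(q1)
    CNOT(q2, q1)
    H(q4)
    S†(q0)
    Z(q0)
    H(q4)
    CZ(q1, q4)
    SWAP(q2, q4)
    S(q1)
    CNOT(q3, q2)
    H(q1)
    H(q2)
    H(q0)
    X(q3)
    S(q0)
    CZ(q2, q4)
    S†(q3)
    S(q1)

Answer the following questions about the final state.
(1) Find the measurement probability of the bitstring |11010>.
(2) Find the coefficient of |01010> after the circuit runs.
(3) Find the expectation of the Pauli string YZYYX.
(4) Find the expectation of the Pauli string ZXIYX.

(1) Outcome |11010> occurs with probability 1/8.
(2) The amplitude on |01010> is sqrt(2)/4.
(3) The observable YZYYX averages to 0.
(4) The expectation value of ZXIYX is 0.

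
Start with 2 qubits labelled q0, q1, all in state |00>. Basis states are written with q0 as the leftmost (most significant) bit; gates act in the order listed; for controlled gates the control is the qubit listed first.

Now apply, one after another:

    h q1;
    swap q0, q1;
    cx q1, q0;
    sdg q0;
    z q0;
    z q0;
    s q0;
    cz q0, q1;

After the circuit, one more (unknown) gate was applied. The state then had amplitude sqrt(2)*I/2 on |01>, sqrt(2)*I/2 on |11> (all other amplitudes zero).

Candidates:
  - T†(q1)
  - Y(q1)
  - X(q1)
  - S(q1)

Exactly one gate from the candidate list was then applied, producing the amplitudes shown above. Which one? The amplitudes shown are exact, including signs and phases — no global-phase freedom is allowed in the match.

It was Y(q1) that produced the state shown. Key observation: steps 4-7 multiply out to the identity, so the circuit reduces to the remaining gates.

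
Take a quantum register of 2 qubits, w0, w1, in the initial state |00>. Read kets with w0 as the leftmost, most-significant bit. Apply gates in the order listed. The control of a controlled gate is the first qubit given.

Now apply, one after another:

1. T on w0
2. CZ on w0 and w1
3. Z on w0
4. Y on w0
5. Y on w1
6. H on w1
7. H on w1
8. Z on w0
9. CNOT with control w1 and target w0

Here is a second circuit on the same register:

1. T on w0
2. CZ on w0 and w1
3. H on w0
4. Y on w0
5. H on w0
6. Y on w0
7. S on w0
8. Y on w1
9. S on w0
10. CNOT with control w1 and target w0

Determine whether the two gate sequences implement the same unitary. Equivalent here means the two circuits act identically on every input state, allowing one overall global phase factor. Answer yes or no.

No — the two circuits implement different unitaries, even allowing a global phase.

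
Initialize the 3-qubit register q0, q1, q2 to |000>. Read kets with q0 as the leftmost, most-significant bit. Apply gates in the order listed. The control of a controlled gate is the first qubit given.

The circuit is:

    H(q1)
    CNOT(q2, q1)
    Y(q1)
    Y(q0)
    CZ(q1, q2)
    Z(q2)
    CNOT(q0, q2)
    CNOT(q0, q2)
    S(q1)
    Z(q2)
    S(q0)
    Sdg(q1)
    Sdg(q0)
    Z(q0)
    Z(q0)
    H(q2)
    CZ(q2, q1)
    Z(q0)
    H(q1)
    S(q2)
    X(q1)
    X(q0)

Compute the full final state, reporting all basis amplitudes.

The final amplitudes are -sqrt(2)/2 on |000>, -sqrt(2)*I/2 on |011>, and 0 on every other basis state.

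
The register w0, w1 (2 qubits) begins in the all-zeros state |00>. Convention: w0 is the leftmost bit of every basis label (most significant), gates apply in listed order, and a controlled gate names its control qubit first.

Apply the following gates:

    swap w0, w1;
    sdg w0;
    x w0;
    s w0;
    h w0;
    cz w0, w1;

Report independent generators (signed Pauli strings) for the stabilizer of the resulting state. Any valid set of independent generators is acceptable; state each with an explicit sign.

The stabilizer group can be generated by -XI, +IZ, among other valid generating sets.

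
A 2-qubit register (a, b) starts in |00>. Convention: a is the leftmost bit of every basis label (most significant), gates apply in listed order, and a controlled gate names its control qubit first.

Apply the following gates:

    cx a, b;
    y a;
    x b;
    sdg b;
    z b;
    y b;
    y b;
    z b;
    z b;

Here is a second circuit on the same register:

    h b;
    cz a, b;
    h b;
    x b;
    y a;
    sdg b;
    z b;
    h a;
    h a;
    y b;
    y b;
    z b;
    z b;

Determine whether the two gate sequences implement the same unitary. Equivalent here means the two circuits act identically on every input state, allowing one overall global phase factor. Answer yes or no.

Yes, they are equivalent — the unitaries differ by at most a global phase.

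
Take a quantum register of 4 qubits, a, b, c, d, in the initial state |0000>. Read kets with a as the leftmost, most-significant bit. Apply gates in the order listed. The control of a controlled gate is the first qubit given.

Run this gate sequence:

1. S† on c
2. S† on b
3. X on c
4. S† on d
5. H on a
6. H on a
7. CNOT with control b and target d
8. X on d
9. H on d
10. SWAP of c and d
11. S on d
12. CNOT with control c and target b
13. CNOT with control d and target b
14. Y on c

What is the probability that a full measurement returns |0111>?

Outcome |0111> occurs with probability 1/2. Key observation: gates 5-6 undo each other exactly, leaving only the rest of the circuit to track.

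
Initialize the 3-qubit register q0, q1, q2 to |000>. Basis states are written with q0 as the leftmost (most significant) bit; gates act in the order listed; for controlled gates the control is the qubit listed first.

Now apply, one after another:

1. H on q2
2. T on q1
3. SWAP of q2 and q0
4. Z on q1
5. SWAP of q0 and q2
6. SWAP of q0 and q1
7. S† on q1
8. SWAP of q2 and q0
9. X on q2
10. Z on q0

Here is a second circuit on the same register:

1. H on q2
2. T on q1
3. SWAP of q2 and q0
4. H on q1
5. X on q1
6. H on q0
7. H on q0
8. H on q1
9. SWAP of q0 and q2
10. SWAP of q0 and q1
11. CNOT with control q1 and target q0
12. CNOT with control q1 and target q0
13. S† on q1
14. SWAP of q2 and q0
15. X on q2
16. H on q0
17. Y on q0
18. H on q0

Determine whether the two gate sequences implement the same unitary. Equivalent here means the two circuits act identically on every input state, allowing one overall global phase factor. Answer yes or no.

No, they are not equivalent — no single phase factor reconciles the two unitaries.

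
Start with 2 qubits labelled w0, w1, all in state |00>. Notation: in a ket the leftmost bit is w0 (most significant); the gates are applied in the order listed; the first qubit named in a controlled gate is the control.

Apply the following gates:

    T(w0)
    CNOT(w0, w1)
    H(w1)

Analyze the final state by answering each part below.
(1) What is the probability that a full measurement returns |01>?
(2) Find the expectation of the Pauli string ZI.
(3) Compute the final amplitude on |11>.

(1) A full measurement returns |01> with probability 1/2.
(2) The observable ZI averages to 1.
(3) The amplitude on |11> is 0.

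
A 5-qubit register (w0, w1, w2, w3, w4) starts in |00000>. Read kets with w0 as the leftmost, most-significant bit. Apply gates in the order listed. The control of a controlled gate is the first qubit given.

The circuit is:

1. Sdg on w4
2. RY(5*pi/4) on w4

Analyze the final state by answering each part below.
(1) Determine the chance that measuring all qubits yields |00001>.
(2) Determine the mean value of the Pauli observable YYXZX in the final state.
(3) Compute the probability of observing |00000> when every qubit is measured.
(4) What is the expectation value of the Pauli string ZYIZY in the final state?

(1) The probability of measuring |00001> is sqrt(2)/4 + 1/2.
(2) The observable YYXZX averages to 0.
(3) The probability of measuring |00000> is 1/2 - sqrt(2)/4.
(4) The observable ZYIZY averages to 0.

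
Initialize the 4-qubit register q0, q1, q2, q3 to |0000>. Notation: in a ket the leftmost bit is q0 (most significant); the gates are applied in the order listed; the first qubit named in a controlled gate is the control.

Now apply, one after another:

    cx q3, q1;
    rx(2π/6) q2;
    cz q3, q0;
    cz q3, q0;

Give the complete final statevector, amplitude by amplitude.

The final amplitudes are sqrt(3)/2 on |0000>, -I/2 on |0010>, and 0 on every other basis state.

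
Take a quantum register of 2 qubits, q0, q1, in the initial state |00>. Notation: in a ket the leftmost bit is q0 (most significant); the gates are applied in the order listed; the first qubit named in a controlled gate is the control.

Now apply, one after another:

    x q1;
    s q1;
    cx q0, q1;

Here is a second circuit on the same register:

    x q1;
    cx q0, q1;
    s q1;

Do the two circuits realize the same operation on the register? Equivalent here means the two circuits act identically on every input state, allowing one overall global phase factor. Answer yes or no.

No: there is an input state on which the two circuits produce genuinely different outputs (not merely differing by a phase).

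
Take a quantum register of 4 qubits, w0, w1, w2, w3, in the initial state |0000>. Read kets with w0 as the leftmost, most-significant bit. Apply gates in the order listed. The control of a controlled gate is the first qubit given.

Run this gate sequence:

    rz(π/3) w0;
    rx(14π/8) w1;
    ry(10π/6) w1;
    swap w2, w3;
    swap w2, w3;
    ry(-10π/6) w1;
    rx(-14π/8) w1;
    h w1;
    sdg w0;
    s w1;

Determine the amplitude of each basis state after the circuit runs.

After the circuit, the state carries amplitude -sqrt(2)*exp(5*I*pi/6)/2 on |0000>, sqrt(2)*exp(I*pi/3)/2 on |0100>, and 0 on every other basis state. Key observation: steps 2-7 multiply out to the identity, so the circuit reduces to the remaining gates.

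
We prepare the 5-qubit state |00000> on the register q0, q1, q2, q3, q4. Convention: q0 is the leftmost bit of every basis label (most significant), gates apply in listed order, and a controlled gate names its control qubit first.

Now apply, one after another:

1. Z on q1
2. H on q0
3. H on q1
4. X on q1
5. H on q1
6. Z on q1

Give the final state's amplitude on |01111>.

The final state's coefficient on |01111> equals 0. Key observation: the block from step 3 through step 6 cancels to the identity and can be dropped.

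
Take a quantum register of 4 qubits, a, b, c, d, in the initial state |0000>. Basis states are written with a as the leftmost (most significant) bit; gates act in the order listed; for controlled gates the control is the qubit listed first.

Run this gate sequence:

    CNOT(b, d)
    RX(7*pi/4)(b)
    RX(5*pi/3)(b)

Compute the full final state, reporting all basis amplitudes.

After the circuit, the state carries amplitude -sqrt(2 - sqrt(2))/4 + sqrt(3*sqrt(2) + 6)/4 on |0000>, I*sqrt(6 - 3*sqrt(2))/4 + I*sqrt(sqrt(2) + 2)/4 on |0100>, and 0 on every other basis state.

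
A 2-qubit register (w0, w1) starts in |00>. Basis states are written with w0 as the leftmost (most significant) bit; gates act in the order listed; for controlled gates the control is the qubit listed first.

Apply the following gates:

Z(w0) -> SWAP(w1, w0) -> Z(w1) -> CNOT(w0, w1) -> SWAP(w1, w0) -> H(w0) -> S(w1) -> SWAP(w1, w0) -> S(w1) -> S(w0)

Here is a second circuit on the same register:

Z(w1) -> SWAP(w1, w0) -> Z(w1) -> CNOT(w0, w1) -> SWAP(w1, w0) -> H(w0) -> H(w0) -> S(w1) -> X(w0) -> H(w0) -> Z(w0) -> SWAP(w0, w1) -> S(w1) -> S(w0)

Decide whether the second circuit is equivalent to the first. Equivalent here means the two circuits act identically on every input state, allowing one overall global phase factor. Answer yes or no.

No: there is an input state on which the two circuits produce genuinely different outputs (not merely differing by a phase).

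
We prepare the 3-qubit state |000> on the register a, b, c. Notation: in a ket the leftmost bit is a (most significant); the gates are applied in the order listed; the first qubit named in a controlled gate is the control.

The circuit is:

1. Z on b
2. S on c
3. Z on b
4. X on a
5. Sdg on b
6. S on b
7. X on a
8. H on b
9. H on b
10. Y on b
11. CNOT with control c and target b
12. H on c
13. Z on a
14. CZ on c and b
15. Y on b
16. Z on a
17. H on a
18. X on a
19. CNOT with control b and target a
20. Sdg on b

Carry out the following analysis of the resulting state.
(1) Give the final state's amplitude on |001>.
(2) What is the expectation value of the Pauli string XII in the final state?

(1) The final state's coefficient on |001> equals -1/2. Key observation: steps 4-7 multiply out to the identity, so the circuit reduces to the remaining gates.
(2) In the final state, XII has expectation 1.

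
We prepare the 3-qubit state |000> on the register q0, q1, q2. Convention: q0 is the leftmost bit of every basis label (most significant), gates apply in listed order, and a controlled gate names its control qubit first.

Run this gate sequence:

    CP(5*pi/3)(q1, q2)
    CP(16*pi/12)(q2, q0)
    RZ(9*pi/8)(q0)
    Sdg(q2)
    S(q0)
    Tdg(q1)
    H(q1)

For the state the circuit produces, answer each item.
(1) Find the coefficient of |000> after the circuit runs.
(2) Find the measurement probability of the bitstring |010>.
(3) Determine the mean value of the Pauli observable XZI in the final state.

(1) |000> carries amplitude -sqrt(2)*exp(7*I*pi/16)/2 in the final state.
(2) Outcome |010> occurs with probability 1/2.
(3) The observable XZI averages to 0.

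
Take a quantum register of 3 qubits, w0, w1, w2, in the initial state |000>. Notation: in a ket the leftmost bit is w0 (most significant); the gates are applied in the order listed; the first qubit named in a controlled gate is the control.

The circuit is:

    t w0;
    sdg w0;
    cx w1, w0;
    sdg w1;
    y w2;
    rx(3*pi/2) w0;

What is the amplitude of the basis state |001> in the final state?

The amplitude on |001> is -sqrt(2)*I/2.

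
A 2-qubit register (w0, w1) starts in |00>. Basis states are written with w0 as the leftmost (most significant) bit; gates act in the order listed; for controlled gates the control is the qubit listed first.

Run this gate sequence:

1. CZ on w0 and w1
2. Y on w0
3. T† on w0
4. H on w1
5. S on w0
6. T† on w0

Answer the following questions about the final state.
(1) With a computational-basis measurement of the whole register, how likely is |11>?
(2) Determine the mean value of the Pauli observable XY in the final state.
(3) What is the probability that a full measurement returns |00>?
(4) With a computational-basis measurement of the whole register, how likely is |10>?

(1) The probability of measuring |11> is 1/2.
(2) The expectation value of XY is 0.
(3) Outcome |00> occurs with probability 0.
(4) The probability of measuring |10> is 1/2.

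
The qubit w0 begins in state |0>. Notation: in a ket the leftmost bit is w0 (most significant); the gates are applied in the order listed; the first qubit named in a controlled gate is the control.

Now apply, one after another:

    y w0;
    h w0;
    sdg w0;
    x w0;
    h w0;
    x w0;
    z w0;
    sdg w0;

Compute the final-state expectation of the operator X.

The observable X averages to 1.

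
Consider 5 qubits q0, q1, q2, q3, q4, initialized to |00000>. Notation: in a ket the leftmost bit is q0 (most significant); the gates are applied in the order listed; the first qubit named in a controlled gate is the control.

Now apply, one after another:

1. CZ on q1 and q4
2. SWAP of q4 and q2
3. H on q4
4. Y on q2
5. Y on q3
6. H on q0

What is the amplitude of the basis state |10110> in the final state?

|10110> carries amplitude -1/2 in the final state.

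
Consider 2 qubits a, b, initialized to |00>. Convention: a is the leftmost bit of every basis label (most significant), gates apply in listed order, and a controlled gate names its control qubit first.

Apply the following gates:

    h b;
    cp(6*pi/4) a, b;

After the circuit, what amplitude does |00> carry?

The amplitude on |00> is sqrt(2)/2.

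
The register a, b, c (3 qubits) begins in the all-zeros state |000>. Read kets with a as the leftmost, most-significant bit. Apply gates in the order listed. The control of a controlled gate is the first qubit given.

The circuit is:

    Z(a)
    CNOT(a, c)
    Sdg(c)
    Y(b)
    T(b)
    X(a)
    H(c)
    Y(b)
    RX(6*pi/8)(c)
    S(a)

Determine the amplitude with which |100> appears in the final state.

|100> carries amplitude sqrt(2)*sqrt(2 - sqrt(2))*exp(3*I*pi/4)/4 + sqrt(2)*sqrt(sqrt(2) + 2)*exp(I*pi/4)/4 in the final state.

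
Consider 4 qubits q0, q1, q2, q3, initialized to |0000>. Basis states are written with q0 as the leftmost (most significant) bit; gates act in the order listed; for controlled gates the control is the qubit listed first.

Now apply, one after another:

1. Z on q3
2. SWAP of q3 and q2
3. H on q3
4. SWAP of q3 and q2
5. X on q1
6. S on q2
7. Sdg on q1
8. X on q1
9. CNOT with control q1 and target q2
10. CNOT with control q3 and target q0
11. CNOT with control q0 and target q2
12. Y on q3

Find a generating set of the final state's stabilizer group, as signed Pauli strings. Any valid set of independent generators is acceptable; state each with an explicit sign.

One valid set of independent stabilizer generators is +IIYI, +ZIII, +IZII, -IIIZ (any independent generating set of the same group is equally correct).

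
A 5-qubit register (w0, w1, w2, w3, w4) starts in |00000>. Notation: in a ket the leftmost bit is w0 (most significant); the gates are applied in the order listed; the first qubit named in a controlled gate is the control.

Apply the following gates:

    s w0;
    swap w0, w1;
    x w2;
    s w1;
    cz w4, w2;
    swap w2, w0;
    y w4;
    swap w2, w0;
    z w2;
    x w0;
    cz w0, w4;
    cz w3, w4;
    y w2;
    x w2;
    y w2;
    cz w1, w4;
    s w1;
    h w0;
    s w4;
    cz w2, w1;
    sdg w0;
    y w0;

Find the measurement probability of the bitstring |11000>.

A full measurement returns |11000> with probability 0.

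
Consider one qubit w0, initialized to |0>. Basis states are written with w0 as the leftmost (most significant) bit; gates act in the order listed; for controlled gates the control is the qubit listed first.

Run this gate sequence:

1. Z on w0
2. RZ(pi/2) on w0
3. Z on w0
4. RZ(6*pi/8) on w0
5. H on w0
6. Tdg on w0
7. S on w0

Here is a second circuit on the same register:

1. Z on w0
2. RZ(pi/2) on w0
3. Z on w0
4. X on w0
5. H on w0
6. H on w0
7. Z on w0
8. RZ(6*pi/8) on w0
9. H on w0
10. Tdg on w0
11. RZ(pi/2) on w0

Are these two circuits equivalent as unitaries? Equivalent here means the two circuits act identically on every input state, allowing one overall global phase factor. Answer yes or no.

No — the two circuits implement different unitaries, even allowing a global phase.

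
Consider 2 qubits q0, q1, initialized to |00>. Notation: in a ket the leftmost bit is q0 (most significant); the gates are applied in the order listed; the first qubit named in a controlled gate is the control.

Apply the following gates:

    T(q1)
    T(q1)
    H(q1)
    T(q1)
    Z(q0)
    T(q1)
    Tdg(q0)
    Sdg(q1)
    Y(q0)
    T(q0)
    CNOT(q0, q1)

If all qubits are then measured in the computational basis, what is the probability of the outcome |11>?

The probability of measuring |11> is 1/2.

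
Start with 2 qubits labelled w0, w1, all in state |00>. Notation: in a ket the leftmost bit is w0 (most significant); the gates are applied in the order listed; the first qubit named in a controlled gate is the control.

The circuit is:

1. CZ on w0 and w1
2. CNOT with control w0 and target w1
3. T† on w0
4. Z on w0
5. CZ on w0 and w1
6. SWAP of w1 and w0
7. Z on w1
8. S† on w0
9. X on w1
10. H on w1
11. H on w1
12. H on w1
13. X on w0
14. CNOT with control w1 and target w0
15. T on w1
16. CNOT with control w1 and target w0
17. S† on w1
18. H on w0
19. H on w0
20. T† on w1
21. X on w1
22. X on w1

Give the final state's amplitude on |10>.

|10> carries amplitude sqrt(2)/2 in the final state. Key observation: steps 10-11 multiply out to the identity, so the circuit reduces to the remaining gates.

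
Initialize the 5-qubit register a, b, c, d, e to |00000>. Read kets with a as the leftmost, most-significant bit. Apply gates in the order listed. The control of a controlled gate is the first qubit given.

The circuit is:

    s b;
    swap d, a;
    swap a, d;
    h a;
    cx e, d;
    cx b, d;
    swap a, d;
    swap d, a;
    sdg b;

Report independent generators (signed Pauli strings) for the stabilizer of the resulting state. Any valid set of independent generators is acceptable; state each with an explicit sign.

The final state is stabilized by the group generated by +XIIII, +IZIII, +IIZII, +IIIZI, +IIIIZ; other independent generating sets are equally valid.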